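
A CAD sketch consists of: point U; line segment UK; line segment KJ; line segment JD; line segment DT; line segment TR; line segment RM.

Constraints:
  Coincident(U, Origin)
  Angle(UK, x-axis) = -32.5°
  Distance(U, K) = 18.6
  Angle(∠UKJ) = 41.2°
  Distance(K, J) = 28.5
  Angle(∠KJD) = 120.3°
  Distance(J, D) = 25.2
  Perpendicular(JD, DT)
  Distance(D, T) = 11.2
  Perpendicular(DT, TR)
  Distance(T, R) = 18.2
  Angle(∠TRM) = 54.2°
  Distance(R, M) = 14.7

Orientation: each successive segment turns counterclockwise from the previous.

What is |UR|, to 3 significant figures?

8.39

The perpendicularity gives DT at right angles to JD, so DT runs at -104°; with |DT| = 11.2, T = (-19.5, 12.6). The perpendicularity gives TR at right angles to DT, so TR runs at -14.0°; with |TR| = 18.2, R = (-1.81, 8.19). Then |UR| = |R − U| = 8.39.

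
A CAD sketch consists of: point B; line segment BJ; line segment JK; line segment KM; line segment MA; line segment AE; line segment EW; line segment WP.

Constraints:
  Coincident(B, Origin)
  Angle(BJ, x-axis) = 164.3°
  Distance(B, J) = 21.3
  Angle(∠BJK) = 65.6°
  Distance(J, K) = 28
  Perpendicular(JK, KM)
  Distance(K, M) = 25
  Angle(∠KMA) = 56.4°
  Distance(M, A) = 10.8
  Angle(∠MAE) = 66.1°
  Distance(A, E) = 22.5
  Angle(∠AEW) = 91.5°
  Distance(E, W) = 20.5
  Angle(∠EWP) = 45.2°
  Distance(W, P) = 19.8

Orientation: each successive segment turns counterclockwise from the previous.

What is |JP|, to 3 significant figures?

36.2

B is at the origin; BJ runs at 164.3° with length 21.3, so J = (-20.5, 5.76). ∠BJK = 65.6° gives JK at -81.3° from the x-axis; with |JK| = 28.0, K = (-16.3, -21.9). JK ⟂ KM, so KM runs at 8.70°; with |KM| = 25.0, M = (8.44, -18.1). ∠KMA = 56.4° gives MA at 132° from the x-axis; with |MA| = 10.8, A = (1.17, -10.1). ∠MAE = 66.1° gives AE at -114° from the x-axis; with |AE| = 22.5, E = (-7.91, -30.7). ∠AEW = 91.5° gives EW at -25.3° from the x-axis; with |EW| = 20.5, W = (10.6, -39.5). ∠EWP = 45.2° gives WP at 110° from the x-axis; with |WP| = 19.8, P = (4.02, -20.8). Then |JP| = |P − J| = 36.2.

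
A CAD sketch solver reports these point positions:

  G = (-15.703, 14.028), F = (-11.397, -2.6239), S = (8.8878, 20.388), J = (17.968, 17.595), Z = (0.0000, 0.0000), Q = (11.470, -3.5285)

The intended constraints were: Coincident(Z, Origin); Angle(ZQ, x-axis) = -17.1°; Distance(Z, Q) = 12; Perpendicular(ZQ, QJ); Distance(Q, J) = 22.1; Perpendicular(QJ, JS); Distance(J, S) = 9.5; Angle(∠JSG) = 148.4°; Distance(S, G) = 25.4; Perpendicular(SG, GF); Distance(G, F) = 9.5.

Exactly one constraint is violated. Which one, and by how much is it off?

Distance(G, F) = 9.5 — off by 7.70.

Z = (0.00, 0.00) ✓; ZQ at -17.10° ✓; |ZQ| = 12.00 ✓; ∠(ZQ, QJ) = 90.00° ✓; |QJ| = 22.10 ✓; ∠(QJ, JS) = 90.00° ✓; |JS| = 9.500 ✓; ∠JSG = 148.4° ✓; |SG| = 25.40 ✓; ∠(SG, GF) = 90.00° ✓; |GF| = 17.20 ✗.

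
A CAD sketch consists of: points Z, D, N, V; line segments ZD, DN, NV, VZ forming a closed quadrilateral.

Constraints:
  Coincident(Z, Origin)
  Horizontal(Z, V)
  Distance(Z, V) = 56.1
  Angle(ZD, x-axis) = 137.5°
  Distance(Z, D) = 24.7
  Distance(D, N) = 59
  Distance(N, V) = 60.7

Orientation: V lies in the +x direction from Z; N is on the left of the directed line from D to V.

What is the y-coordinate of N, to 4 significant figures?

53.68

Checks: |DN| = 59.00 ✓; |NV| = 60.70 ✓.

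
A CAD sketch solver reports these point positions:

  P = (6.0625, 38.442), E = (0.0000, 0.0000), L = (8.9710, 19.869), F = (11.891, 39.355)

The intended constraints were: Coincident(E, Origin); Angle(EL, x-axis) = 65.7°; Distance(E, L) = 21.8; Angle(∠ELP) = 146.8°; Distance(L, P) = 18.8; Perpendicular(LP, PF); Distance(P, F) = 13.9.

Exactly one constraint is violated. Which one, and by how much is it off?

Distance(P, F) = 13.9 — off by 8.00.

E = (0.00, 0.00) ✓; EL at 65.70° ✓; |EL| = 21.80 ✓; ∠ELP = 146.8° ✓; |LP| = 18.80 ✓; ∠(LP, PF) = 90.00° ✓; |PF| = 5.900 ✗.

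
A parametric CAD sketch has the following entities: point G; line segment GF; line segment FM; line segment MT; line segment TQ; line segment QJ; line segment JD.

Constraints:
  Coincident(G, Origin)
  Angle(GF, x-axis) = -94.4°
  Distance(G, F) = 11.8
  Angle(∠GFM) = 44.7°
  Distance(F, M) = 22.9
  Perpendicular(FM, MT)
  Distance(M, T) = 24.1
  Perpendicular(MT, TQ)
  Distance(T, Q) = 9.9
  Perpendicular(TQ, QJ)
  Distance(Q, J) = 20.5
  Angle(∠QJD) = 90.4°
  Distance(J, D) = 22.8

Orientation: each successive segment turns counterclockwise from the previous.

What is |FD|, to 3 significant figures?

36.0

G is at the origin; GF runs at -94.4° with length 11.8, so F = (-0.905, -11.8). ∠GFM = 44.7° gives FM at 40.9° from the x-axis; with |FM| = 22.9, M = (16.4, 3.23). FM is perpendicular to MT, so MT runs at 131°; with |MT| = 24.1, T = (0.625, 21.4). The perpendicularity gives TQ at right angles to MT, so TQ runs at -139°; with |TQ| = 9.9, Q = (-6.86, 15.0). The perpendicularity gives QJ at right angles to TQ, so QJ runs at -49.1°; with |QJ| = 20.5, J = (6.56, -0.533). ∠QJD = 90.4° gives JD at 40.5° from the x-axis; with |JD| = 22.8, D = (23.9, 14.3). Then |FD| = |D − F| = 36.0.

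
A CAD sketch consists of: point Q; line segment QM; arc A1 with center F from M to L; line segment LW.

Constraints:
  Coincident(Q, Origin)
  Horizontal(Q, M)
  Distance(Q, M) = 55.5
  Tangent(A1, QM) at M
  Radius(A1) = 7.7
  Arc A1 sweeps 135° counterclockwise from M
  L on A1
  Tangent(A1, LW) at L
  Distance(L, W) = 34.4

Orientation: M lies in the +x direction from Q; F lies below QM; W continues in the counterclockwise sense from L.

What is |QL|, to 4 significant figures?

51.75

Q is at the origin; QM is horizontal with |QM| = 55.5 and M on the +x side, so M = (55.50, 0.000). A1 meets QM tangentially, so FM is at right angles to QM, so F = M + (0, -7.7) = (55.50, -7.700). On A1, M sits at bearing 90° from F; a 135° counterclockwise sweep puts L at bearing 225°, so L = F + 7.7·(cos 225°, sin 225°) = (50.06, -13.14). Then |QL| = |L − Q| = 51.75.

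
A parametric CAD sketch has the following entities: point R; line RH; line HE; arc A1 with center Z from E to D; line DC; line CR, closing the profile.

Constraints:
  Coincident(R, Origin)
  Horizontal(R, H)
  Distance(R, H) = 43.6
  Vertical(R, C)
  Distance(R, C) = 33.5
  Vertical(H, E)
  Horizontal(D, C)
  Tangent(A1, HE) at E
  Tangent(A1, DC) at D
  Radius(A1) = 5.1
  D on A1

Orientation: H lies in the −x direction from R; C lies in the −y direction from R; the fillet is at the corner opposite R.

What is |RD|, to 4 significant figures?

51.03

R is at the origin; RH is horizontal with |RH| = 43.6 and H on the −x side, so H = (-43.60, 0.000). RC is vertical with |RC| = 33.5 and C on the −y side, so C = (0.000, -33.50). The virtual corner opposite R is at (-43.60, -33.50). Since A1 is tangent to HE there, ZE ⟂ HE and the tangent condition forces ZD to be normal to DC, with radius 5.1, so the center Z sits 5.1 in from both sides at Z = (-38.50, -28.40). That places the tangent points at E = (-43.60, -28.40) on HE and D = (-38.50, -33.50) on DC. Then |RD| = |D − R| = 51.03.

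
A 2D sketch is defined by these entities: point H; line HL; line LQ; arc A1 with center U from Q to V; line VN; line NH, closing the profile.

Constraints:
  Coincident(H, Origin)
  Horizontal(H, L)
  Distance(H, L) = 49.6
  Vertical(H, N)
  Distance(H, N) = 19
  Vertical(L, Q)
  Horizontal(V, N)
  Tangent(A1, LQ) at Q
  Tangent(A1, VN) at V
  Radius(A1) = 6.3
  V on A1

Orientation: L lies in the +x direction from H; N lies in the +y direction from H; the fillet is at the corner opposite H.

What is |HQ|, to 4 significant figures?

51.20

The virtual corner opposite H is at (49.60, 19.00). The tangent condition forces UQ to be normal to LQ and the tangent condition forces UV to be normal to VN, with radius 6.3, so the center U sits 6.3 in from both sides at U = (43.30, 12.70). That places the tangent points at Q = (49.60, 12.70) on LQ and V = (43.30, 19.00) on VN. Then |HQ| = |Q − H| = 51.20.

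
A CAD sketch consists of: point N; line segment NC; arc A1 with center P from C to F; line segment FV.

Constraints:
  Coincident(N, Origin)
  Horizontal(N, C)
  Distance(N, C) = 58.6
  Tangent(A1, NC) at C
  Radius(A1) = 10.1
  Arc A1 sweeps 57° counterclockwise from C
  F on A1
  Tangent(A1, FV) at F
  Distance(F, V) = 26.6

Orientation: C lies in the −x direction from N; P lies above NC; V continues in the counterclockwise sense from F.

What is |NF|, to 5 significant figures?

50.340

Tangency of A1 to NC means the radius PC is perpendicular to NC, so P = C + (0, 10.1) = (-58.600, 10.100). On A1, C sits at bearing -90° from P; a 57° counterclockwise sweep puts F at bearing -33°, so F = P + 10.1·(cos -33°, sin -33°) = (-50.129, 4.5991). Then |NF| = |F − N| = 50.340.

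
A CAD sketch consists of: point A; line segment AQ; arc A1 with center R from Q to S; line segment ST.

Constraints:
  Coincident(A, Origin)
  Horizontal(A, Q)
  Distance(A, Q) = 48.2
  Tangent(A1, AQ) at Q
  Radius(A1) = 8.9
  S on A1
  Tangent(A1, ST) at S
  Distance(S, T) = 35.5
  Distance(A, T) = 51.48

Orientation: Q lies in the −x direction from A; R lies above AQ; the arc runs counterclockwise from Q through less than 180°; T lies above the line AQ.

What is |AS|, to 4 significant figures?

40.14

A is at the origin; AQ is horizontal with |AQ| = 48.2 and Q on the −x side, so Q = (-48.20, 0.000). A1 meets AQ tangentially, so RQ is at right angles to AQ, so R = Q + (0, 8.9) = (-48.20, 8.900). Since RS ⟂ ST (tangency), |RT| = √(8.9² + 35.5²) = 36.60 regardless of where S sits on A1. So T lies on both circle(A, 51.48) and circle(R, 36.60); the above-AQ intersection is T = (-30.92, 41.16). S is the foot of the tangent from T: S = (-39.57, 6.731).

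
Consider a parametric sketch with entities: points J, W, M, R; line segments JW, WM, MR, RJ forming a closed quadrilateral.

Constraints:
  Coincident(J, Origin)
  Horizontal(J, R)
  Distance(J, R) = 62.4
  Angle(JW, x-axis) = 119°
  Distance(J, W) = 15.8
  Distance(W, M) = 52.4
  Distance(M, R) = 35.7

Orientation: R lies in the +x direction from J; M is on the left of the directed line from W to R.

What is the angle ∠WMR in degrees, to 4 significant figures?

106.8°

Checks: |WM| = 52.40 ✓; |MR| = 35.70 ✓.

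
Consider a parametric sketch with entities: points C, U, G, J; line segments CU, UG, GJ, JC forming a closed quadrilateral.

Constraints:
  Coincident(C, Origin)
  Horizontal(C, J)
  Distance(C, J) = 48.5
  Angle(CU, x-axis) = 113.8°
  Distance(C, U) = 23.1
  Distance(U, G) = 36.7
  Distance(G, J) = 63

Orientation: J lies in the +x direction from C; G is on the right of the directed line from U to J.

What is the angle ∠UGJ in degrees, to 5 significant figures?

70.734°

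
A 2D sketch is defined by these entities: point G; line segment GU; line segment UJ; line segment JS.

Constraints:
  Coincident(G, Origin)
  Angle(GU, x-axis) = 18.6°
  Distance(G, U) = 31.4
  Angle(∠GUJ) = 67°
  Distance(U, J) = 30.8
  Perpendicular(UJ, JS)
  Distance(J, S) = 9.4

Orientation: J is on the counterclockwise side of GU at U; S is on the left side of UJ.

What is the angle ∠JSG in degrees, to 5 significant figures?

136.47°

G is at the origin; GU runs at 18.6° with length 31.4, so U = 31.4·(cos 18.6°, sin 18.6°) = (29.760, 10.015). ∠GUJ = 67.0°, so UJ runs at 18.6° + (180° − 67.0°) = 131.60° from the x-axis; with |UJ| = 30.8, J = U + 30.8·(cos 131.60°, sin 131.60°) = (9.3110, 33.048). UJ is perpendicular to JS; with |JS| = 9.4 on the left of UJ, S = J + 9.4·(-0.74780, -0.66393) = (2.2817, 26.807). Then cos ∠JSG = SJ·SG / (|SJ||SG|), giving 136.47°.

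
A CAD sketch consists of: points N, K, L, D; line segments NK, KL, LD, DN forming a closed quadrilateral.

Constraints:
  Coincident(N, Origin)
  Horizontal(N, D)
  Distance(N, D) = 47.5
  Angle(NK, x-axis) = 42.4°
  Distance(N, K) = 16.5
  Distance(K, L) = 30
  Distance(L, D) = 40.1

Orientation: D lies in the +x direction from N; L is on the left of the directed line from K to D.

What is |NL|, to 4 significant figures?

46.24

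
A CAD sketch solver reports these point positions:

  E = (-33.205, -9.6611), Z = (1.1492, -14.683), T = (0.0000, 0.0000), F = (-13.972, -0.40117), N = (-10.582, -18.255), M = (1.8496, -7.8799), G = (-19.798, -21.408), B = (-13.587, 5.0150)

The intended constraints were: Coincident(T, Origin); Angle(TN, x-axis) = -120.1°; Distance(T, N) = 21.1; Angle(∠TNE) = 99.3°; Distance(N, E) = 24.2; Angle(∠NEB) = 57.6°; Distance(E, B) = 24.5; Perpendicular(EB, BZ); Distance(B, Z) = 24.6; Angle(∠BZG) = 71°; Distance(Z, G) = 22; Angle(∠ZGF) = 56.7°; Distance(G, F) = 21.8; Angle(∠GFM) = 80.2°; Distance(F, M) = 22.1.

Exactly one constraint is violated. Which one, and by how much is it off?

Distance(F, M) = 22.1 — off by 4.60.

T = (0.00, 0.00) ✓; TN at -120.1° ✓; |TN| = 21.10 ✓; ∠TNE = 99.30° ✓; |NE| = 24.20 ✓; ∠NEB = 57.60° ✓; |EB| = 24.50 ✓; ∠(EB, BZ) = 90.00° ✓; |BZ| = 24.60 ✓; ∠BZG = 71.00° ✓; |ZG| = 22.00 ✓; ∠ZGF = 56.70° ✓; |GF| = 21.80 ✓; ∠GFM = 80.20° ✓; |FM| = 17.50 ✗.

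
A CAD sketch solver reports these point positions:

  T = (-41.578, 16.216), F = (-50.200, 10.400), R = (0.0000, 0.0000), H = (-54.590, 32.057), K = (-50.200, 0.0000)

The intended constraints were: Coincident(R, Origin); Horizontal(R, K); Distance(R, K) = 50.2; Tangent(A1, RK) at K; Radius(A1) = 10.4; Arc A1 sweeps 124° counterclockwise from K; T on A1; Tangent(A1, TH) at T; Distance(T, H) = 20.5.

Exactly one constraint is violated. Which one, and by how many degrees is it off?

Tangent(A1, TH) at T — off by 5.40°.

R = (0.00, 0.00) ✓; R.y = 0.00, K.y = 0.00 ✓; |RK| = 50.20 ✓; ∠(FK, KR) = 90.00° ✓; |FK| = 10.40 ✓; bearing(F→T) − bearing(F→K) = 124.0° ✓; |FT| = 10.40 ✓; ∠(FT, TH) = 84.60° ✗; |TH| = 20.50 ✓.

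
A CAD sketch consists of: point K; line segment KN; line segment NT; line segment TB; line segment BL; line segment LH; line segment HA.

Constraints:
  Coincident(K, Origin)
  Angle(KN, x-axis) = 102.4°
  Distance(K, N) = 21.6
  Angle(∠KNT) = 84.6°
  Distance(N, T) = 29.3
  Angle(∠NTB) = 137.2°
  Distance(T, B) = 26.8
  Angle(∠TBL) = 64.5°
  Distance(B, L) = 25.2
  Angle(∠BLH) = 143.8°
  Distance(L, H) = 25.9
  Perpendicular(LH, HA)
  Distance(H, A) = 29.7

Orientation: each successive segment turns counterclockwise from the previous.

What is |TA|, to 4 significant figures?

22.74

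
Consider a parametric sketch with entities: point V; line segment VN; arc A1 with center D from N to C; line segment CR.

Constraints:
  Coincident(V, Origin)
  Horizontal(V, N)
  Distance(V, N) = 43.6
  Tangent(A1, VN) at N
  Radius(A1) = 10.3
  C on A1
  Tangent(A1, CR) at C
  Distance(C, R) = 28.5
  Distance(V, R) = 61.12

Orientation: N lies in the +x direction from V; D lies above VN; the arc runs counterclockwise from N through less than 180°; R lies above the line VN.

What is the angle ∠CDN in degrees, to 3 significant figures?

106°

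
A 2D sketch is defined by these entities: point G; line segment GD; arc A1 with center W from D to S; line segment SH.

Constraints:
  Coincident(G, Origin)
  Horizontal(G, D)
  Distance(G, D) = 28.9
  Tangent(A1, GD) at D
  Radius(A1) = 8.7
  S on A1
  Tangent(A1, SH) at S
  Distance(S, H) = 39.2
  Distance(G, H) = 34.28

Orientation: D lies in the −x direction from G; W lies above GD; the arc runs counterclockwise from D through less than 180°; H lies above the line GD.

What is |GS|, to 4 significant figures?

22.30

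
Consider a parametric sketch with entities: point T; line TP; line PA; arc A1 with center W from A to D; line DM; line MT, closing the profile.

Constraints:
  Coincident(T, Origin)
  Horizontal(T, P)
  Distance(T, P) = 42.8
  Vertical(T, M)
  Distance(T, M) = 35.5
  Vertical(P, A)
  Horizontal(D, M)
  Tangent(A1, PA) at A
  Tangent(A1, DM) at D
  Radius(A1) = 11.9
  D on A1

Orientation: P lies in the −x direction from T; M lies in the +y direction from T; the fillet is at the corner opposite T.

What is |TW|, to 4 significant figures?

38.88

T is at the origin; TP is horizontal with |TP| = 42.8 and P on the −x side, so P = (-42.80, 0.000). T and M share the same x with |TM| = 35.5 and M on the +y side, so M = (0.000, 35.50). The virtual corner opposite T is at (-42.80, 35.50). Since A1 is tangent to PA there, WA ⟂ PA and since A1 is tangent to DM there, WD ⟂ DM, with radius 11.9, so the center W sits 11.9 in from both sides at W = (-30.90, 23.60). Then |TW| = |W − T| = 38.88.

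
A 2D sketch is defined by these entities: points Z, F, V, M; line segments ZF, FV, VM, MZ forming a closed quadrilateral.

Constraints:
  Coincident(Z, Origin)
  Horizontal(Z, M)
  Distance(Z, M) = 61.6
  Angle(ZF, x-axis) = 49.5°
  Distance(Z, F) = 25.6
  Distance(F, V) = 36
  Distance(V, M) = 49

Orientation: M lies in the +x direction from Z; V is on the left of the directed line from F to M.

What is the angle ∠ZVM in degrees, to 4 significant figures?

66.60°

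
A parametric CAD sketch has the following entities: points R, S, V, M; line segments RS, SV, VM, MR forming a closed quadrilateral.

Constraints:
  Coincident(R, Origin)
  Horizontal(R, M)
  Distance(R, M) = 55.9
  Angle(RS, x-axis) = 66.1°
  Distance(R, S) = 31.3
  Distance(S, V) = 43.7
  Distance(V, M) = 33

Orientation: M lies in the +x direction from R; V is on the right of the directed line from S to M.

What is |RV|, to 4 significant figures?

28.79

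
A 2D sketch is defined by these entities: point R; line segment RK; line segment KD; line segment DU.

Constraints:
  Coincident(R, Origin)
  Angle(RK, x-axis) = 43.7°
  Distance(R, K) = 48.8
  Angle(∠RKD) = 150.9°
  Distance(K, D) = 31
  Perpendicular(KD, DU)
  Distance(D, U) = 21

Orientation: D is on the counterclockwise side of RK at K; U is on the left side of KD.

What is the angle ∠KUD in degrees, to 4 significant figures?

55.89°

∠RKD = 150.9°, so KD runs at 43.7° + (180° − 150.9°) = 72.80° from the x-axis; with |KD| = 31.0, D = K + 31.0·(cos 72.80°, sin 72.80°) = (44.45, 63.33). KD ⟂ DU; with |DU| = 21.0 on the left of KD, U = D + 21.0·(-0.9553, 0.2957) = (24.39, 69.54). Then cos ∠KUD = UK·UD / (|UK||UD|), giving 55.89°.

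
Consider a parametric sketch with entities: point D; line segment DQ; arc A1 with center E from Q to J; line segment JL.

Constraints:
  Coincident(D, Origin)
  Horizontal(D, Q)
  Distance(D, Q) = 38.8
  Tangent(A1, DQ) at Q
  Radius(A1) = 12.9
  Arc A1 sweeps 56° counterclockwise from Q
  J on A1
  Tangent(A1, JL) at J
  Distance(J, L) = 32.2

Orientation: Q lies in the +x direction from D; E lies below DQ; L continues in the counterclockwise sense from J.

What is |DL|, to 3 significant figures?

33.9

On A1, Q sits at bearing 90° from E; a 56° counterclockwise sweep puts J at bearing 146°, so J = E + 12.9·(cos 146°, sin 146°) = (28.1, -5.69). The tangent condition forces EJ to be normal to JL, so JL runs along (−sin 146°, cos 146°); with |JL| = 32.2, L = (10.1, -32.4). Then |DL| = |L − D| = 33.9.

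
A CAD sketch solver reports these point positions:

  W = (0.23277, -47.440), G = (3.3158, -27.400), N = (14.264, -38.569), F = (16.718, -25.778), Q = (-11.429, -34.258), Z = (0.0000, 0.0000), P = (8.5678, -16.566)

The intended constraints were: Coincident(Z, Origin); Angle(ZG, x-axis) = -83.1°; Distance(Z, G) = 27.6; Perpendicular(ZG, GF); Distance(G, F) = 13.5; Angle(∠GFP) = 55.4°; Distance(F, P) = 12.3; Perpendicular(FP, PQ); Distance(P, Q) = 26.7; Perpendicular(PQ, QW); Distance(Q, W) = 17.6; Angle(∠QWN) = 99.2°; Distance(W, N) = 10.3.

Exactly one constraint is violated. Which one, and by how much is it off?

Distance(W, N) = 10.3 — off by 6.30.

Z = (0.00, 0.00) ✓; ZG at -83.10° ✓; |ZG| = 27.60 ✓; ∠(ZG, GF) = 90.00° ✓; |GF| = 13.50 ✓; ∠GFP = 55.40° ✓; |FP| = 12.30 ✓; ∠(FP, PQ) = 90.00° ✓; |PQ| = 26.70 ✓; ∠(PQ, QW) = 90.00° ✓; |QW| = 17.60 ✓; ∠QWN = 99.20° ✓; |WN| = 16.60 ✗.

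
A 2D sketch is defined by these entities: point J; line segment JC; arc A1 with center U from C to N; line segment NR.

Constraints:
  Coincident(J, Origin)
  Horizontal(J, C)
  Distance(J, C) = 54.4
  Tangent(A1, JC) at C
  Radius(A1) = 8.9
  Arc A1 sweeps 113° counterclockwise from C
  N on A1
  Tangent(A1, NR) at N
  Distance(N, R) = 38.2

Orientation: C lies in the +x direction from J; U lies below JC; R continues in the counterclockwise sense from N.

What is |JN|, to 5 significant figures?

47.837

J is at the origin; J and C share the same y with |JC| = 54.4 and C on the +x side, so C = (54.400, 0.0000). The tangent condition forces UC to be normal to JC, so U = C + (0, -8.9) = (54.400, -8.9000). On A1, C sits at bearing 90° from U; a 113° counterclockwise sweep puts N at bearing 203°, so N = U + 8.9·(cos 203°, sin 203°) = (46.208, -12.378). Then |JN| = |N − J| = 47.837.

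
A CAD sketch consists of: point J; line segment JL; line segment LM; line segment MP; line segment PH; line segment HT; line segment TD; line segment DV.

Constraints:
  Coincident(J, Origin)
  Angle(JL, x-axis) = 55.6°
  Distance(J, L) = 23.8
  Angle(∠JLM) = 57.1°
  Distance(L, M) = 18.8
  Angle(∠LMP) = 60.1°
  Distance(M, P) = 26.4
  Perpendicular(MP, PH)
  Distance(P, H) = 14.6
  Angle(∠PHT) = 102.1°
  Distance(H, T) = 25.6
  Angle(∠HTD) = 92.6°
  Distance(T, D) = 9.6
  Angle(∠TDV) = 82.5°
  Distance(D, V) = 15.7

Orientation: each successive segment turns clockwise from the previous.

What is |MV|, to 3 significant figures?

16.9

J is at the origin; JL runs at 55.6° with length 23.8, so L = (13.4, 19.6). ∠JLM = 57.1° gives LM at -67.3° from the x-axis; with |LM| = 18.8, M = (20.7, 2.29). ∠LMP = 60.1° gives MP at 173° from the x-axis; with |MP| = 26.4, P = (-5.49, 5.60). MP ⟂ PH, so PH runs at 82.8°; with |PH| = 14.6, H = (-3.66, 20.1). ∠PHT = 102.1° gives HT at 4.90° from the x-axis; with |HT| = 25.6, T = (21.8, 22.3). ∠HTD = 92.6° gives TD at -82.5° from the x-axis; with |TD| = 9.6, D = (23.1, 12.8). ∠TDV = 82.5° gives DV at 180° from the x-axis; with |DV| = 15.7, V = (7.40, 12.8). Then |MV| = |V − M| = 16.9.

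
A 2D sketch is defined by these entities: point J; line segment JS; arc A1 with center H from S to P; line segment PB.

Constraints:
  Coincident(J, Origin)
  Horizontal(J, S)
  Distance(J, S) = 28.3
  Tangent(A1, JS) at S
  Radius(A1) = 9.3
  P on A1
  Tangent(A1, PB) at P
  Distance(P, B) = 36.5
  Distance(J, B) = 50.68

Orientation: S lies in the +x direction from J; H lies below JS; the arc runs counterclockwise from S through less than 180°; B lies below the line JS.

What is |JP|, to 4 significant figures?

21.37

Checks: |HP| = 9.300 ✓; ∠(HP, PB) = 90.00° ✓; |PB| = 36.50 ✓; |JB| = 50.68 ✓.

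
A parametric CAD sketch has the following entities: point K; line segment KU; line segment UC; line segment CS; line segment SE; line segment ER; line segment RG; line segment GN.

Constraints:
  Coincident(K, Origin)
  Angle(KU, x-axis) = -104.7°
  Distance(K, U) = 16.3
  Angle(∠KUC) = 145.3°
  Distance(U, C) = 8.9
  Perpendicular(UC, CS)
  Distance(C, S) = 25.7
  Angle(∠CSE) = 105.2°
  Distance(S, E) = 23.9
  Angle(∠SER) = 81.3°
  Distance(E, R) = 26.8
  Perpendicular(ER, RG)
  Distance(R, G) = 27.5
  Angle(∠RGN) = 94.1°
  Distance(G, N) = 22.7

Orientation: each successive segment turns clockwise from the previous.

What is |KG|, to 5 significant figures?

24.561

K is at the origin; KU runs at -104.7° with length 16.3, so U = (-4.1363, -15.766). ∠KUC = 145.3° gives UC at -139.40° from the x-axis; with |UC| = 8.9, C = (-10.894, -21.558). UC ⟂ CS, so CS runs at 130.60°; with |CS| = 25.7, S = (-27.619, -2.0451). ∠CSE = 105.2° gives SE at 55.800° from the x-axis; with |SE| = 23.9, E = (-14.185, 17.722). ∠SER = 81.3° gives ER at -42.900° from the x-axis; with |ER| = 26.8, R = (5.4473, -0.52118). The perpendicularity gives RG at right angles to ER, so RG runs at -132.90°; with |RG| = 27.5, G = (-13.273, -20.666). Then |KG| = |G − K| = 24.561.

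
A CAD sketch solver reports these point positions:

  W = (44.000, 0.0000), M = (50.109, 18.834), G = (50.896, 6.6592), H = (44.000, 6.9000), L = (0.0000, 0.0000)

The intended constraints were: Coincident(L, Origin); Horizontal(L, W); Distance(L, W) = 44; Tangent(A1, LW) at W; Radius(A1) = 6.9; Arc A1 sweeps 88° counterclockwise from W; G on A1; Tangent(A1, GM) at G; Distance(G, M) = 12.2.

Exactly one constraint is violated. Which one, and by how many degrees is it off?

Tangent(A1, GM) at G — off by 5.70°.

L = (0.00, 0.00) ✓; L.y = 0.00, W.y = 0.00 ✓; |LW| = 44.00 ✓; ∠(HW, WL) = 90.00° ✓; |HW| = 6.900 ✓; bearing(H→G) − bearing(H→W) = 88.00° ✓; |HG| = 6.900 ✓; ∠(HG, GM) = 84.30° ✗; |GM| = 12.20 ✓.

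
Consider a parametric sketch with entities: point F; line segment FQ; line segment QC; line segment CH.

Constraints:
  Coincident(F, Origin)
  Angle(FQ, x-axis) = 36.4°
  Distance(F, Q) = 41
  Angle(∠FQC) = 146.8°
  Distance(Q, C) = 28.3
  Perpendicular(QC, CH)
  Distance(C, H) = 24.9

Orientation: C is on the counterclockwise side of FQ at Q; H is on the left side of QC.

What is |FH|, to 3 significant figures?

62.7

F is at the origin; FQ runs at 36.4° with length 41.0, so Q = 41.0·(cos 36.4°, sin 36.4°) = (33.0, 24.3). ∠FQC = 146.8°, so QC runs at 36.4° + (180° − 146.8°) = 69.6° from the x-axis; with |QC| = 28.3, C = Q + 28.3·(cos 69.6°, sin 69.6°) = (42.9, 50.9). QC ⟂ CH; with |CH| = 24.9 on the left of QC, H = C + 24.9·(-0.937, 0.349) = (19.5, 59.5). Then |FH| = |H − F| = 62.7.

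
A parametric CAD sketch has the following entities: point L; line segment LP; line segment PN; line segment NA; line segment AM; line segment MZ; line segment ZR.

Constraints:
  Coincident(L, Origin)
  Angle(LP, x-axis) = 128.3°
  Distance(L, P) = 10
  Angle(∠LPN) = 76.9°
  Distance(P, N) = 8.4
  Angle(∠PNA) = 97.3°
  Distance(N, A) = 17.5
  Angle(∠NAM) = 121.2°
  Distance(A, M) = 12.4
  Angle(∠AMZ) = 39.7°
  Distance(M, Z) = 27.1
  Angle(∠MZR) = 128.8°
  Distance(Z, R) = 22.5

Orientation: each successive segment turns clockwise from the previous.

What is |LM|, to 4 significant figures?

15.40

L is at the origin; LP runs at 128.3° with length 10.0, so P = (-6.198, 7.848). ∠LPN = 76.9° gives PN at 25.20° from the x-axis; with |PN| = 8.4, N = (1.403, 11.42). ∠PNA = 97.3° gives NA at -57.50° from the x-axis; with |NA| = 17.5, A = (10.81, -3.335). ∠NAM = 121.2° gives AM at -116.3° from the x-axis; with |AM| = 12.4, M = (5.311, -14.45). Then |LM| = |M − L| = 15.40.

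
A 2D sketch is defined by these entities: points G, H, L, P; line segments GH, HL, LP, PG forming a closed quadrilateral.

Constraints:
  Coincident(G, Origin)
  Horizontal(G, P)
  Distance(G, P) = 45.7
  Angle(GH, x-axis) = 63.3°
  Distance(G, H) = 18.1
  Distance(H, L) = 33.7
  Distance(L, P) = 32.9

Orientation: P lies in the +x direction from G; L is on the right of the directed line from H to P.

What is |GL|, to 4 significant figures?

23.65

Checks: |HL| = 33.70 ✓; |LP| = 32.90 ✓.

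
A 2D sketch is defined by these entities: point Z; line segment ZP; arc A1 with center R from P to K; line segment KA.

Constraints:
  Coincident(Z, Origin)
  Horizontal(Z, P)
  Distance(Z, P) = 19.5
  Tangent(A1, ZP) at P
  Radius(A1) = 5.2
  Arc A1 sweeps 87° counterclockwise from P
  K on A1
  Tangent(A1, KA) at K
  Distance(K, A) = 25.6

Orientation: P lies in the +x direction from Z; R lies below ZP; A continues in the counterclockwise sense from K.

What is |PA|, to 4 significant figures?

31.18

On A1, P sits at bearing 90° from R; an 87° counterclockwise sweep puts K at bearing 177°, so K = R + 5.2·(cos 177°, sin 177°) = (14.31, -4.928). Since A1 is tangent to KA there, RK ⟂ KA, so KA runs along (−sin 177°, cos 177°); with |KA| = 25.6, A = (12.97, -30.49). Then |PA| = |A − P| = 31.18.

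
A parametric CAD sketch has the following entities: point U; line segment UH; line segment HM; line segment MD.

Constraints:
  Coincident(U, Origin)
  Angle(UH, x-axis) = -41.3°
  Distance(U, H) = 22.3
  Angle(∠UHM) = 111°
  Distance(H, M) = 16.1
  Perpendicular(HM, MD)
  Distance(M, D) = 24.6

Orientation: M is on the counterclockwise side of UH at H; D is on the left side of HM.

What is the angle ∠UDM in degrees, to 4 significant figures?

81.08°

U is at the origin; UH runs at -41.3° with length 22.3, so H = 22.3·(cos -41.3°, sin -41.3°) = (16.75, -14.72). ∠UHM = 111.0°, so HM runs at -41.3° + (180° − 111.0°) = 27.70° from the x-axis; with |HM| = 16.1, M = H + 16.1·(cos 27.70°, sin 27.70°) = (31.01, -7.234). HM ⟂ MD; with |MD| = 24.6 on the left of HM, D = M + 24.6·(-0.4648, 0.8854) = (19.57, 14.55). Then cos ∠UDM = DU·DM / (|DU||DM|), giving 81.08°.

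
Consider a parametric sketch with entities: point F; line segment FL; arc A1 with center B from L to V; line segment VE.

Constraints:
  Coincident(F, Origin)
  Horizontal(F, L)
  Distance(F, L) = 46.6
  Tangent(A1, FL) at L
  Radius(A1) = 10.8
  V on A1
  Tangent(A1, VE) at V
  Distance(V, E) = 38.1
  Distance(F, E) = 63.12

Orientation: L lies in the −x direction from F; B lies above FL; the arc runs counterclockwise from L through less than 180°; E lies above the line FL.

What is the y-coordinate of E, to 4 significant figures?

49.66

Checks: |BV| = 10.80 ✓; ∠(BV, VE) = 90.00° ✓; |VE| = 38.10 ✓; |FE| = 63.12 ✓.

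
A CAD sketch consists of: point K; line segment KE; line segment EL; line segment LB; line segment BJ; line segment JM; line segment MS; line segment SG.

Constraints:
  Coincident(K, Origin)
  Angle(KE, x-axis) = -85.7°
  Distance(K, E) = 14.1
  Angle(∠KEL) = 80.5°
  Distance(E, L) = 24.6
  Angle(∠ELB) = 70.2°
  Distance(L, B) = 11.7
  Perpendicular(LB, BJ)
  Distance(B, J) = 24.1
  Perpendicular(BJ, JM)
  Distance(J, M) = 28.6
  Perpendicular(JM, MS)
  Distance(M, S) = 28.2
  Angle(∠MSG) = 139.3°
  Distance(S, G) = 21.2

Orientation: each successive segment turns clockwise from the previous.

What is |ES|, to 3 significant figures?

37.1

K is at the origin; KE runs at -85.7° with length 14.1, so E = (1.06, -14.1). ∠KEL = 80.5° gives EL at 175° from the x-axis; with |EL| = 24.6, L = (-23.4, -11.8). ∠ELB = 70.2° gives LB at 65.0° from the x-axis; with |LB| = 11.7, B = (-18.5, -1.23). LB ⟂ BJ, so BJ runs at -25.0°; with |BJ| = 24.1, J = (3.35, -11.4). The perpendicularity gives JM at right angles to BJ, so JM runs at -115°; with |JM| = 28.6, M = (-8.74, -37.3). The perpendicularity gives MS at right angles to JM, so MS runs at 155°; with |MS| = 28.2, S = (-34.3, -25.4). Then |ES| = |S − E| = 37.1.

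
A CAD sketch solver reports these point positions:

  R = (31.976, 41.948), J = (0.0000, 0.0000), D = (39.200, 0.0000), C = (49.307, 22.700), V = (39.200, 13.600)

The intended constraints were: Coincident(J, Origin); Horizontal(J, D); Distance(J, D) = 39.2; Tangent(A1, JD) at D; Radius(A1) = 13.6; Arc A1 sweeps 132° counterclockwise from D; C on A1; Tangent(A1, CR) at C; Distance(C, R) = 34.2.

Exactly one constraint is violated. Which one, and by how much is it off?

Distance(C, R) = 34.2 — off by 8.30.

J = (0.00, 0.00) ✓; J.y = 0.00, D.y = 0.00 ✓; |JD| = 39.20 ✓; ∠(VD, DJ) = 90.00° ✓; |VD| = 13.60 ✓; bearing(V→C) − bearing(V→D) = 132.0° ✓; |VC| = 13.60 ✓; ∠(VC, CR) = 90.00° ✓; |CR| = 25.90 ✗.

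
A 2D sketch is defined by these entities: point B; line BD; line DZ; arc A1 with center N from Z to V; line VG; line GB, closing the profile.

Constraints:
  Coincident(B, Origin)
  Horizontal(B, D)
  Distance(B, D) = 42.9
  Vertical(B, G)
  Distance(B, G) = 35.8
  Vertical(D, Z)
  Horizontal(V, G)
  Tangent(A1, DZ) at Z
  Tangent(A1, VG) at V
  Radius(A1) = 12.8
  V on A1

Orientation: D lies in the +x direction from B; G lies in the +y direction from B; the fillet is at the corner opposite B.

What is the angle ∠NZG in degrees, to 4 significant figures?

16.61°

B is at the origin; B and D share the same y with |BD| = 42.9 and D on the +x side, so D = (42.90, 0.000). BG is vertical with |BG| = 35.8 and G on the +y side, so G = (0.000, 35.80). The virtual corner opposite B is at (42.90, 35.80). A1 meets DZ tangentially, so NZ is at right angles to DZ and the tangent condition forces NV to be normal to VG, with radius 12.8, so the center N sits 12.8 in from both sides at N = (30.10, 23.00). That places the tangent points at Z = (42.90, 23.00) on DZ and V = (30.10, 35.80) on VG. Then cos ∠NZG = ZN·ZG / (|ZN||ZG|), giving 16.61°.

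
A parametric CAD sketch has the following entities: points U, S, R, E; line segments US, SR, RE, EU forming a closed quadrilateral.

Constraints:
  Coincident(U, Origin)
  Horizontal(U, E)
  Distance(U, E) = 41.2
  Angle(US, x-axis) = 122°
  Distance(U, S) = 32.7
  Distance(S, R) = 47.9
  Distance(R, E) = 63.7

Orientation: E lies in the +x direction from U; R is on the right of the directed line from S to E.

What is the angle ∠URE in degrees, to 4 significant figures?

27.88°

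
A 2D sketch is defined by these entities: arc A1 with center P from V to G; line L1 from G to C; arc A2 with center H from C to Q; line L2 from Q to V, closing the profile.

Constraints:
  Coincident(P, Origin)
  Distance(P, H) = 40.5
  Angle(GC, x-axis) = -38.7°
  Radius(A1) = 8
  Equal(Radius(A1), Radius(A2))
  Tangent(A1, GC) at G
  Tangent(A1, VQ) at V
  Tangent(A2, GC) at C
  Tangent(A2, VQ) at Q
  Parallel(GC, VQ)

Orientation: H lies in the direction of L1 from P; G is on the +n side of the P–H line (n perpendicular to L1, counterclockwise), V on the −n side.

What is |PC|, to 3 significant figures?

41.3

The slot axis is L1's direction at -38.7°, so u = (cos -38.7°, sin -38.7°) = (0.780, -0.625) and n = (−sin -38.7°, cos -38.7°) = (0.625, 0.780). P is at the origin and H lies 40.5 along u from P, so H = 40.5·u = (31.6, -25.3). Tangency of A1 to both parallel lines with radius 8.0 puts G and V at P ± 8.0·n: G = (5.00, 6.24), V = (-5.00, -6.24). Equal radii place C and Q the same way about H: C = H + 8.0·n = (36.6, -19.1), Q = H − 8.0·n = (26.6, -31.6). Then |PC| = |C − P| = 41.3.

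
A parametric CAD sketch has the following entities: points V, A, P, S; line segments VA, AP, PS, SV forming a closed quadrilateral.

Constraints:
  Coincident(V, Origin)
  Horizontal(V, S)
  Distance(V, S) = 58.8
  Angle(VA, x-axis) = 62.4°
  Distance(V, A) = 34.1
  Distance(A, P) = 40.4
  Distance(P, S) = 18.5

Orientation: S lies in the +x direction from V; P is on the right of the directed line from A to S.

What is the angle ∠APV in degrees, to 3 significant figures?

49.9°

Checks: |AP| = 40.40 ✓; |PS| = 18.50 ✓.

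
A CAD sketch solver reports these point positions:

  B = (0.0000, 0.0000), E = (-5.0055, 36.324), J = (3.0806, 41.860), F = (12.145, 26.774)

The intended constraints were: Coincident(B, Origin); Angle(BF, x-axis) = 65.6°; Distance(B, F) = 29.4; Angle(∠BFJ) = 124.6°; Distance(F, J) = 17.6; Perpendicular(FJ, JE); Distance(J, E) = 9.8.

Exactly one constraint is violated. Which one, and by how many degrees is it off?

Perpendicular(FJ, JE) — off by 3.40°.

B = (0.00, 0.00) ✓; BF at 65.60° ✓; |BF| = 29.40 ✓; ∠BFJ = 124.6° ✓; |FJ| = 17.60 ✓; ∠(FJ, JE) = 93.40° ✗; |JE| = 9.800 ✓.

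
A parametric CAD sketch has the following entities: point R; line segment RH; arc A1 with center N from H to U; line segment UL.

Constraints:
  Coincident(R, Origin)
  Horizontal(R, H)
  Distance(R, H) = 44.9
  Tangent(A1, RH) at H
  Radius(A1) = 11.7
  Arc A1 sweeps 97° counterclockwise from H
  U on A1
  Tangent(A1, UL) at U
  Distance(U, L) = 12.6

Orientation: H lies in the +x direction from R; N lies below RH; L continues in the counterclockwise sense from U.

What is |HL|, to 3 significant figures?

27.5

R is at the origin; RH is horizontal with |RH| = 44.9 and H on the +x side, so H = (44.9, 0.00). A1 meets RH tangentially, so NH is at right angles to RH, so N = H + (0, -11.7) = (44.9, -11.7). On A1, H sits at bearing 90° from N; a 97° counterclockwise sweep puts U at bearing 187°, so U = N + 11.7·(cos 187°, sin 187°) = (33.3, -13.1). The tangent condition forces NU to be normal to UL, so UL runs along (−sin 187°, cos 187°); with |UL| = 12.6, L = (34.8, -25.6). Then |HL| = |L − H| = 27.5.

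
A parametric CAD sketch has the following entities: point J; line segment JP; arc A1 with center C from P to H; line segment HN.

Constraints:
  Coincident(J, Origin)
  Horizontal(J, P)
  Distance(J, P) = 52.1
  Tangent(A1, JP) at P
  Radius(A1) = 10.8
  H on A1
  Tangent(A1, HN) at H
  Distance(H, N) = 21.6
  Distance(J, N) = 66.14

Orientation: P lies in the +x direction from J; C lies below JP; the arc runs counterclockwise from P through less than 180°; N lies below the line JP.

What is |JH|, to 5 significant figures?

46.757

J is at the origin; JP is horizontal with |JP| = 52.1 and P on the +x side, so P = (52.100, 0.0000). The tangent condition forces CP to be normal to JP, so C = P + (0, -10.8) = (52.100, -10.800). Since CH ⟂ HN (tangency), |CN| = √(10.8² + 21.6²) = 24.150 regardless of where H sits on A1. So N lies on both circle(J, 66.14) and circle(C, 24.150); the below-JP intersection is N = (56.389, -34.566). H is the foot of the tangent from N: H = (43.452, -17.269).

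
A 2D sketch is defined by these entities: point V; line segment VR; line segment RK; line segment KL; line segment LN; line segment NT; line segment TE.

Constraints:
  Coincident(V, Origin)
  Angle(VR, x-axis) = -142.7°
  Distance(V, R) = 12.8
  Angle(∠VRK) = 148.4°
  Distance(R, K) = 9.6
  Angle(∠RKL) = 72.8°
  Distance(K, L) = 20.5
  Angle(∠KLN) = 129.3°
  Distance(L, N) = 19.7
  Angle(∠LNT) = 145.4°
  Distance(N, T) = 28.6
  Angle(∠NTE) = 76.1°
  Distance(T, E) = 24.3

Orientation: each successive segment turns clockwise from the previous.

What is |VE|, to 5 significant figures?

22.290

∠LNT = 145.4° gives NT at -6.8000° from the x-axis; with |NT| = 28.6, T = (30.178, 17.180). ∠NTE = 76.1° gives TE at -110.70° from the x-axis; with |TE| = 24.3, E = (21.588, -5.5515). Then |VE| = |E − V| = 22.290.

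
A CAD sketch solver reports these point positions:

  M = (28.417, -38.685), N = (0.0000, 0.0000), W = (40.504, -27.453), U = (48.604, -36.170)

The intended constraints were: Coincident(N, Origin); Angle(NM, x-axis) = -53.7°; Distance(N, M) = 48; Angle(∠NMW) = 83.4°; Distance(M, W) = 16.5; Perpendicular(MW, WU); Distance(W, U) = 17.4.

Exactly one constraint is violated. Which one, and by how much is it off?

Distance(W, U) = 17.4 — off by 5.50.

N = (0.00, 0.00) ✓; NM at -53.70° ✓; |NM| = 48.00 ✓; ∠NMW = 83.40° ✓; |MW| = 16.50 ✓; ∠(MW, WU) = 90.00° ✓; |WU| = 11.90 ✗.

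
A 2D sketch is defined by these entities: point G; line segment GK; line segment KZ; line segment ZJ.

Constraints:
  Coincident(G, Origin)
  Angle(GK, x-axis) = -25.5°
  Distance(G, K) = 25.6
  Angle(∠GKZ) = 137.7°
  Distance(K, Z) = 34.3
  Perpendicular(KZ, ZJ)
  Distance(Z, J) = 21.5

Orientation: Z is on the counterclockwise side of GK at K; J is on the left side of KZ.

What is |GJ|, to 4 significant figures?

53.41

G is at the origin; GK runs at -25.5° with length 25.6, so K = 25.6·(cos -25.5°, sin -25.5°) = (23.11, -11.02). ∠GKZ = 137.7°, so KZ runs at -25.5° + (180° − 137.7°) = 16.80° from the x-axis; with |KZ| = 34.3, Z = K + 34.3·(cos 16.80°, sin 16.80°) = (55.94, -1.107). The perpendicularity gives ZJ at right angles to KZ; with |ZJ| = 21.5 on the left of KZ, J = Z + 21.5·(-0.2890, 0.9573) = (49.73, 19.48). Then |GJ| = |J − G| = 53.41.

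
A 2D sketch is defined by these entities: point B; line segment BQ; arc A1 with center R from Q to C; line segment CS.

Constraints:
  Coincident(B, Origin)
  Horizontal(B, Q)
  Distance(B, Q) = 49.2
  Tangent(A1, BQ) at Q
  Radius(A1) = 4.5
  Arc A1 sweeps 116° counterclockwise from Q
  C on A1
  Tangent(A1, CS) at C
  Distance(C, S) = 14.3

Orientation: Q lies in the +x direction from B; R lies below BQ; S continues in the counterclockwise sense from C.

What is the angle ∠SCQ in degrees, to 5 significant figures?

122.00°

B is at the origin; BQ is horizontal with |BQ| = 49.2 and Q on the +x side, so Q = (49.200, 0.0000). A1 meets BQ tangentially, so RQ is at right angles to BQ, so R = Q + (0, -4.5) = (49.200, -4.5000). On A1, Q sits at bearing 90° from R; a 116° counterclockwise sweep puts C at bearing 206°, so C = R + 4.5·(cos 206°, sin 206°) = (45.155, -6.4727). A1 meets CS tangentially, so RC is at right angles to CS, so CS runs along (−sin 206°, cos 206°); with |CS| = 14.3, S = (51.424, -19.325). Then cos ∠SCQ = CS·CQ / (|CS||CQ|), giving 122.00°.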